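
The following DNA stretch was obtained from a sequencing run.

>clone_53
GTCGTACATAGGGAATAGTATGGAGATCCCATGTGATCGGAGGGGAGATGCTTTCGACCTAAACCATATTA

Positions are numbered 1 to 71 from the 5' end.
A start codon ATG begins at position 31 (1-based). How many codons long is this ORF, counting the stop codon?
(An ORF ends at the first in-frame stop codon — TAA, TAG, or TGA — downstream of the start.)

Codons from position 31: ATG (31–33), TGA (34–36).
TGA is the first in-frame stop; that's 2 codons including the stop.

2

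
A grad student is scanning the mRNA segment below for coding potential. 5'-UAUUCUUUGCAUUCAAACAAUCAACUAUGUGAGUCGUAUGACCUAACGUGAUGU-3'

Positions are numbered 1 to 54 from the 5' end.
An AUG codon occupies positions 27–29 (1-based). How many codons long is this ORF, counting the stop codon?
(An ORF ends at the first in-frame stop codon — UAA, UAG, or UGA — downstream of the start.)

Codons from position 27: AUG (27–29), UGA (30–32).
UGA is the first in-frame stop; that's 2 codons including the stop.

2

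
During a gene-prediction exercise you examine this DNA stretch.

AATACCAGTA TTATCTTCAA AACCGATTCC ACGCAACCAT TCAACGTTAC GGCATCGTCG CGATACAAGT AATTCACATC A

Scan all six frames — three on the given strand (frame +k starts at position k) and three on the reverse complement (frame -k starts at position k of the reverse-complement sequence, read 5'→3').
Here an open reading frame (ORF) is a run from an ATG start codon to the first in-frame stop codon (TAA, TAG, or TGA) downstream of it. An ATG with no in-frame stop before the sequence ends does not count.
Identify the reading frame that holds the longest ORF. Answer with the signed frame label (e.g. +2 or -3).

Reverse complement (5'→3'): TGATGTGAATTACTTGTATCGCGACGATGCCGTAACGTTGAATGGTTGCGTGGAATCGGTTTTGAAGATAATACTGGTATT
Frame +1: AAT ACC AGT ATT ATC TTC AAA ACC GAT TCC ACG CAA CCA TTC AAC GTT ACG GCA TCG TCG CGA TAC AAG TAA TTC ACA TCA — no ATG→stop ORF.
Frame +2: ATA CCA GTA TTA TCT TCA AAA CCG ATT CCA CGC AAC CAT TCA ACG TTA CGG CAT CGT CGC GAT ACA AGT AAT TCA CAT — no ATG→stop ORF.
Frame +3: TAC CAG TAT TAT CTT CAA AAC CGA TTC CAC GCA ACC ATT CAA CGT TAC GGC ATC GTC GCG ATA CAA GTA ATT CAC ATC — no ATG→stop ORF.
Frame -1: TGA TGT GAA TTA CTT GTA TCG CGA CGA TGC CGT AAC GTT GAA TGG TTG CGT GGA ATC GGT TTT GAA GAT AAT ACT GGT ATT — no ATG→stop ORF.
Frame -2: GAT GTG AAT TAC TTG TAT CGC GAC GAT GCC GTA ACG TTG AAT GGT TGC GTG GAA TCG GTT TTG AAG ATA ATA CTG GTA — no ATG→stop ORF.
Frame -3: ATG TGA ATT ACT TGT ATC GCG ACG ATG CCG TAA CGT TGA ATG GTT GCG TGG AAT CGG TTT TGA AGA TAA TAC TGG TAT — ATG at 3, stop TGA at 6 → 6 nt; ATG at 27, stop TAA at 33 → 9 nt; ATG at 42, stop TGA at 63 → 24 nt.
Longest ORF is 24 nt in frame -3 (positions 42–65).

-3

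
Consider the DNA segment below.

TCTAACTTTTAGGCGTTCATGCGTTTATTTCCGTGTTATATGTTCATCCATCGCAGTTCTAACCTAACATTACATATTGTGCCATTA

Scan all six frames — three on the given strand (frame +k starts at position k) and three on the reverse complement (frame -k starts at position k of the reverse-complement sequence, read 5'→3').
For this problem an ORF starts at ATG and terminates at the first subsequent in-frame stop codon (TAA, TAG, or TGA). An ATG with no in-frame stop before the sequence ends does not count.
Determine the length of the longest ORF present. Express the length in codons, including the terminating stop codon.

Reverse complement (5'→3'): TAATGGCACAATATGTAATGTTAGGTTAGAACTGCGATGGATGAACATATAACACGGAAATAAACGCATGAACGCCTAAAAGTTAGA
Frame +1: TCT AAC TTT TAG GCG TTC ATG CGT TTA TTT CCG TGT TAT ATG TTC ATC CAT CGC AGT TCT AAC CTA ACA TTA CAT ATT GTG CCA TTA — no ATG→stop ORF.
Frame +2: CTA ACT TTT AGG CGT TCA TGC GTT TAT TTC CGT GTT ATA TGT TCA TCC ATC GCA GTT CTA ACC TAA CAT TAC ATA TTG TGC CAT — no ATG→stop ORF.
Frame +3: TAA CTT TTA GGC GTT CAT GCG TTT ATT TCC GTG TTA TAT GTT CAT CCA TCG CAG TTC TAA CCT AAC ATT ACA TAT TGT GCC ATT — no ATG→stop ORF.
Frame -1: TAA TGG CAC AAT ATG TAA TGT TAG GTT AGA ACT GCG ATG GAT GAA CAT ATA ACA CGG AAA TAA ACG CAT GAA CGC CTA AAA GTT AGA — ATG at 13, stop TAA at 16 → 6 nt; ATG at 37, stop TAA at 61 → 27 nt.
Frame -2: AAT GGC ACA ATA TGT AAT GTT AGG TTA GAA CTG CGA TGG ATG AAC ATA TAA CAC GGA AAT AAA CGC ATG AAC GCC TAA AAG TTA — ATG at 41, stop TAA at 50 → 12 nt; ATG at 68, stop TAA at 77 → 12 nt.
Frame -3: ATG GCA CAA TAT GTA ATG TTA GGT TAG AAC TGC GAT GGA TGA ACA TAT AAC ACG GAA ATA AAC GCA TGA ACG CCT AAA AGT TAG — ATG at 3, stop TAG at 27 → 27 nt; ATG at 18, stop TAG at 27 → 12 nt.
Longest: frame -1, positions 37–63, 27 nt = 9 codons = 8 aa. → 9 codons.

9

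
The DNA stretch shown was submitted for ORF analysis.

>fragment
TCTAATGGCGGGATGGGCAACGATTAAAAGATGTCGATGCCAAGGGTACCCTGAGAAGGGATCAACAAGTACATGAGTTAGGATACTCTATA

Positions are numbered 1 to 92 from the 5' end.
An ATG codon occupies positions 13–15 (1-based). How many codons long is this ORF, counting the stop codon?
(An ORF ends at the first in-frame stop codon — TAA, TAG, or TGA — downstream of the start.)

Codons from position 13: ATG (13–15), GGC (16–18), AAC (19–21), GAT (22–24), TAA (25–27).
TAA is the first in-frame stop; that's 5 codons including the stop.

5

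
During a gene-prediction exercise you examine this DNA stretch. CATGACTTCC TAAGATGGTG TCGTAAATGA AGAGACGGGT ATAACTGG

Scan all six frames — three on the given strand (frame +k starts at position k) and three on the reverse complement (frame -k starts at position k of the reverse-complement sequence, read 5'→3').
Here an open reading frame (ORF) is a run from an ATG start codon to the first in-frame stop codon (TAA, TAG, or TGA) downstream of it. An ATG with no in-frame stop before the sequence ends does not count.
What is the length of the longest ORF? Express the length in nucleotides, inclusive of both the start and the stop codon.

Reverse complement (5'→3'): CCAGTTATACCCGTCTCTTCATTTACGACACCATCTTAGGAAGTCATG
Frame +1: CAT GAC TTC CTA AGA TGG TGT CGT AAA TGA AGA GAC GGG TAT AAC TGG — no ATG→stop ORF.
Frame +2: ATG ACT TCC TAA GAT GGT GTC GTA AAT GAA GAG ACG GGT ATA ACT — ATG at 2, stop TAA at 11 → 12 nt.
Frame +3: TGA CTT CCT AAG ATG GTG TCG TAA ATG AAG AGA CGG GTA TAA CTG — ATG at 15, stop TAA at 24 → 12 nt; ATG at 27, stop TAA at 42 → 18 nt.
Frame -1: CCA GTT ATA CCC GTC TCT TCA TTT ACG ACA CCA TCT TAG GAA GTC ATG — no ATG→stop ORF.
Frame -2: CAG TTA TAC CCG TCT CTT CAT TTA CGA CAC CAT CTT AGG AAG TCA — no ATG→stop ORF.
Frame -3: AGT TAT ACC CGT CTC TTC ATT TAC GAC ACC ATC TTA GGA AGT CAT — no ATG→stop ORF.
Longest: frame +3, positions 27–44, 18 nt = 6 codons = 5 aa. → 18 nucleotides.

18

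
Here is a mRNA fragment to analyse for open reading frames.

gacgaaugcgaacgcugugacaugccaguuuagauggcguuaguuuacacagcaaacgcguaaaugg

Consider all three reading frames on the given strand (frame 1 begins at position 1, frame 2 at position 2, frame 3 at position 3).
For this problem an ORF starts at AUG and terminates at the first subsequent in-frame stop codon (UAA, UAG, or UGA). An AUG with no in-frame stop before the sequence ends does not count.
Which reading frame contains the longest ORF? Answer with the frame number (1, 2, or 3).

Frame 1: GAC GAA UGC GAA CGC UGU GAC AUG CCA GUU UAG AUG GCG UUA GUU UAC ACA GCA AAC GCG UAA AUG — AUG at 22, stop UAG at 31 → 12 nt; AUG at 34, stop UAA at 61 → 30 nt.
Frame 2: ACG AAU GCG AAC GCU GUG ACA UGC CAG UUU AGA UGG CGU UAG UUU ACA CAG CAA ACG CGU AAA UGG — no AUG→stop ORF.
Frame 3: CGA AUG CGA ACG CUG UGA CAU GCC AGU UUA GAU GGC GUU AGU UUA CAC AGC AAA CGC GUA AAU — AUG at 6, stop UGA at 18 → 15 nt.
Longest ORF is 30 nt in frame 1 (positions 34–63).

1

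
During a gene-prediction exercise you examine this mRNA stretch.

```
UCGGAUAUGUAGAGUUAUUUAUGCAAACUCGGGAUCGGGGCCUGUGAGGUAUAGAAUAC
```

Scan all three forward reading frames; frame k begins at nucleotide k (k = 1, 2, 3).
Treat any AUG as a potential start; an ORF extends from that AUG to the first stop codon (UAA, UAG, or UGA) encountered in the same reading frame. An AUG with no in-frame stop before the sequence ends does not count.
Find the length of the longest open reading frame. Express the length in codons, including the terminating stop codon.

9

Frame 1: UCG GAU AUG UAG AGU UAU UUA UGC AAA CUC GGG AUC GGG GCC UGU GAG GUA UAG AAU — AUG at 7, stop UAG at 10 → 6 nt.
Frame 2: CGG AUA UGU AGA GUU AUU UAU GCA AAC UCG GGA UCG GGG CCU GUG AGG UAU AGA AUA — no AUG→stop ORF.
Frame 3: GGA UAU GUA GAG UUA UUU AUG CAA ACU CGG GAU CGG GGC CUG UGA GGU AUA GAA UAC — AUG at 21, stop UGA at 45 → 27 nt.
Longest: frame 3, positions 21–47, 27 nt = 9 codons = 8 aa. → 9 codons.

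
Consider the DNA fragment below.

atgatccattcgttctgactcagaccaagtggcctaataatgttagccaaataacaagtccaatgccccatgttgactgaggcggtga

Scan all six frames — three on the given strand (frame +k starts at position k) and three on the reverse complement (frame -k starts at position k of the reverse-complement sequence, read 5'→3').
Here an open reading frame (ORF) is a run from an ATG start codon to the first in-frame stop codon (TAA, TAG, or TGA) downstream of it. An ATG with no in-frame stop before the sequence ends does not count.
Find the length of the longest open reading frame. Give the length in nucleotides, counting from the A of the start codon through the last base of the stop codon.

Reverse complement (5'→3'): TCACCGCCTCAGTCAACATGGGGCATTGGACTTGTTATTTGGCTAACATTATTAGGCCACTTGGTCTGAGTCAGAACGAATGGATCAT
Frame +1: ATG ATC CAT TCG TTC TGA CTC AGA CCA AGT GGC CTA ATA ATG TTA GCC AAA TAA CAA GTC CAA TGC CCC ATG TTG ACT GAG GCG GTG — ATG at 1, stop TGA at 16 → 18 nt; ATG at 40, stop TAA at 52 → 15 nt.
Frame +2: TGA TCC ATT CGT TCT GAC TCA GAC CAA GTG GCC TAA TAA TGT TAG CCA AAT AAC AAG TCC AAT GCC CCA TGT TGA CTG AGG CGG TGA — no ATG→stop ORF.
Frame +3: GAT CCA TTC GTT CTG ACT CAG ACC AAG TGG CCT AAT AAT GTT AGC CAA ATA ACA AGT CCA ATG CCC CAT GTT GAC TGA GGC GGT — ATG at 63, stop TGA at 78 → 18 nt.
Frame -1: TCA CCG CCT CAG TCA ACA TGG GGC ATT GGA CTT GTT ATT TGG CTA ACA TTA TTA GGC CAC TTG GTC TGA GTC AGA ACG AAT GGA TCA — no ATG→stop ORF.
Frame -2: CAC CGC CTC AGT CAA CAT GGG GCA TTG GAC TTG TTA TTT GGC TAA CAT TAT TAG GCC ACT TGG TCT GAG TCA GAA CGA ATG GAT CAT — no ATG→stop ORF.
Frame -3: ACC GCC TCA GTC AAC ATG GGG CAT TGG ACT TGT TAT TTG GCT AAC ATT ATT AGG CCA CTT GGT CTG AGT CAG AAC GAA TGG ATC — no ATG→stop ORF.
Longest: frame +1, positions 1–18, 18 nt = 6 codons = 5 aa. → 18 nucleotides.

18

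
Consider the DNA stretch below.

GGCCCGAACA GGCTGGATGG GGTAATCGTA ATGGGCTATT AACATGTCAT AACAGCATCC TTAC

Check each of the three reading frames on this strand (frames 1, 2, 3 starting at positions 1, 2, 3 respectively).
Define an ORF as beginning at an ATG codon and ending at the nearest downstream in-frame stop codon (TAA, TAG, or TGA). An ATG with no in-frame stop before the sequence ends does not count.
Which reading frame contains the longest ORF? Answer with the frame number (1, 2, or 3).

1

Frame 1: GGC CCG AAC AGG CTG GAT GGG GTA ATC GTA ATG GGC TAT TAA CAT GTC ATA ACA GCA TCC TTA — ATG at 31, stop TAA at 40 → 12 nt.
Frame 2: GCC CGA ACA GGC TGG ATG GGG TAA TCG TAA TGG GCT ATT AAC ATG TCA TAA CAG CAT CCT TAC — ATG at 17, stop TAA at 23 → 9 nt; ATG at 44, stop TAA at 50 → 9 nt.
Frame 3: CCC GAA CAG GCT GGA TGG GGT AAT CGT AAT GGG CTA TTA ACA TGT CAT AAC AGC ATC CTT — no ATG→stop ORF.
Longest ORF is 12 nt in frame 1 (positions 31–42).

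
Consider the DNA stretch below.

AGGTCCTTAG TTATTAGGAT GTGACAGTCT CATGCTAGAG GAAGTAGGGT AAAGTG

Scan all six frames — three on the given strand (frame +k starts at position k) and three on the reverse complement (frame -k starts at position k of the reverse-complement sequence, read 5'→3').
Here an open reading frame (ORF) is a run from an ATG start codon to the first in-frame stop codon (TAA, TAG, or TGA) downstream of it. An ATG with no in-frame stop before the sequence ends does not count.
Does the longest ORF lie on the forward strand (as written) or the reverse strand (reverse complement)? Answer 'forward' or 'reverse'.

Reverse complement (5'→3'): CACTTTACCCTACTTCCTCTAGCATGAGACTGTCACATCCTAATAACTAAGGACCT
Frame +1: AGG TCC TTA GTT ATT AGG ATG TGA CAG TCT CAT GCT AGA GGA AGT AGG GTA AAG — ATG at 19, stop TGA at 22 → 6 nt.
Frame +2: GGT CCT TAG TTA TTA GGA TGT GAC AGT CTC ATG CTA GAG GAA GTA GGG TAA AGT — ATG at 32, stop TAA at 50 → 21 nt.
Frame +3: GTC CTT AGT TAT TAG GAT GTG ACA GTC TCA TGC TAG AGG AAG TAG GGT AAA GTG — no ATG→stop ORF.
Frame -1: CAC TTT ACC CTA CTT CCT CTA GCA TGA GAC TGT CAC ATC CTA ATA ACT AAG GAC — no ATG→stop ORF.
Frame -2: ACT TTA CCC TAC TTC CTC TAG CAT GAG ACT GTC ACA TCC TAA TAA CTA AGG ACC — no ATG→stop ORF.
Frame -3: CTT TAC CCT ACT TCC TCT AGC ATG AGA CTG TCA CAT CCT AAT AAC TAA GGA CCT — ATG at 24, stop TAA at 48 → 27 nt.
Forward-strand max 21 nt; reverse-strand max 27 nt. The reverse strand has the longer ORF.

reverse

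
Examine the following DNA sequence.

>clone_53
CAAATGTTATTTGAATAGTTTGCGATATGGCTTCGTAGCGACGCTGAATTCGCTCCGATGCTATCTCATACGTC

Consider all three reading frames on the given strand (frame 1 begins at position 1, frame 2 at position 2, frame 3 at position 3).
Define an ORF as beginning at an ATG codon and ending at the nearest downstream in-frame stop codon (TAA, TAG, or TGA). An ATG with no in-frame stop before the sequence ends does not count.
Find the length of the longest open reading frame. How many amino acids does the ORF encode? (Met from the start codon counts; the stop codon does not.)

Frame 1: CAA ATG TTA TTT GAA TAG TTT GCG ATA TGG CTT CGT AGC GAC GCT GAA TTC GCT CCG ATG CTA TCT CAT ACG — ATG at 4, stop TAG at 16 → 15 nt.
Frame 2: AAA TGT TAT TTG AAT AGT TTG CGA TAT GGC TTC GTA GCG ACG CTG AAT TCG CTC CGA TGC TAT CTC ATA CGT — no ATG→stop ORF.
Frame 3: AAT GTT ATT TGA ATA GTT TGC GAT ATG GCT TCG TAG CGA CGC TGA ATT CGC TCC GAT GCT ATC TCA TAC GTC — ATG at 27, stop TAG at 36 → 12 nt.
Longest: frame 1, positions 4–18, 15 nt = 5 codons = 4 aa. → 4 amino acids.

4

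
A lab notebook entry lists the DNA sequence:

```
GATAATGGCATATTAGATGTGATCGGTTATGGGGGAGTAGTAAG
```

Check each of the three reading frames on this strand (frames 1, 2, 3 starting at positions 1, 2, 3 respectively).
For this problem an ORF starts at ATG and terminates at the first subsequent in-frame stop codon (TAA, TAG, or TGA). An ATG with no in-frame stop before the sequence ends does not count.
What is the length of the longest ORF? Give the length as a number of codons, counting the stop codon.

4

Frame 1: GAT AAT GGC ATA TTA GAT GTG ATC GGT TAT GGG GGA GTA GTA — no ATG→stop ORF.
Frame 2: ATA ATG GCA TAT TAG ATG TGA TCG GTT ATG GGG GAG TAG TAA — ATG at 5, stop TAG at 14 → 12 nt; ATG at 17, stop TGA at 20 → 6 nt; ATG at 29, stop TAG at 38 → 12 nt.
Frame 3: TAA TGG CAT ATT AGA TGT GAT CGG TTA TGG GGG AGT AGT AAG — no ATG→stop ORF.
Longest: frame 2, positions 5–16, 12 nt = 4 codons = 3 aa. → 4 codons.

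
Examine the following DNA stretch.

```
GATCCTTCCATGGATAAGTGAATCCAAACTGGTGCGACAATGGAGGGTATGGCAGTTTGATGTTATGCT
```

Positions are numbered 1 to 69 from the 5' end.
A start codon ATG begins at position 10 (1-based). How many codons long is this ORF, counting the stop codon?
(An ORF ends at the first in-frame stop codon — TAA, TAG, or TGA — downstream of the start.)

Codons from position 10: ATG (10–12), GAT (13–15), AAG (16–18), TGA (19–21).
TGA is the first in-frame stop; that's 4 codons including the stop.

4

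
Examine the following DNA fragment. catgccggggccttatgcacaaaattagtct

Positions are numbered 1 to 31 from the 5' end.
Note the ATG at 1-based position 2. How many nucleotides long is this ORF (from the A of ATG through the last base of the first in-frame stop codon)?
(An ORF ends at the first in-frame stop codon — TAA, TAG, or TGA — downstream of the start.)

27

Codons from position 2: ATG (2–4), CCG (5–7), GGG (8–10), CCT (11–13), TAT (14–16), GCA (17–19), CAA (20–22), AAT (23–25), TAG (26–28).
TAG is the first in-frame stop; ORF spans 2–28, 27 nucleotides.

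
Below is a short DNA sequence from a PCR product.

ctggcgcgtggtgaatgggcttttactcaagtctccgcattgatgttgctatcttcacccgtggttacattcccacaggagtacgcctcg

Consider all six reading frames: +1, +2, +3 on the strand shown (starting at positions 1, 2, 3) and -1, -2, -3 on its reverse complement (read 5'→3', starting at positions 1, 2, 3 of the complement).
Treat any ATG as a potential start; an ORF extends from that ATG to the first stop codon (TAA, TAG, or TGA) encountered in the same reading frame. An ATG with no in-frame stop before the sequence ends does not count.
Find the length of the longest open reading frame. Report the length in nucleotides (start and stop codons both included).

18

Reverse complement (5'→3'): CGAGGCGTACTCCTGTGGGAATGTAACCACGGGTGAAGATAGCAACATCAATGCGGAGACTTGAGTAAAAGCCCATTCACCACGCGCCAG
Frame +1: CTG GCG CGT GGT GAA TGG GCT TTT ACT CAA GTC TCC GCA TTG ATG TTG CTA TCT TCA CCC GTG GTT ACA TTC CCA CAG GAG TAC GCC TCG — no ATG→stop ORF.
Frame +2: TGG CGC GTG GTG AAT GGG CTT TTA CTC AAG TCT CCG CAT TGA TGT TGC TAT CTT CAC CCG TGG TTA CAT TCC CAC AGG AGT ACG CCT — no ATG→stop ORF.
Frame +3: GGC GCG TGG TGA ATG GGC TTT TAC TCA AGT CTC CGC ATT GAT GTT GCT ATC TTC ACC CGT GGT TAC ATT CCC ACA GGA GTA CGC CTC — no ATG→stop ORF.
Frame -1: CGA GGC GTA CTC CTG TGG GAA TGT AAC CAC GGG TGA AGA TAG CAA CAT CAA TGC GGA GAC TTG AGT AAA AGC CCA TTC ACC ACG CGC CAG — no ATG→stop ORF.
Frame -2: GAG GCG TAC TCC TGT GGG AAT GTA ACC ACG GGT GAA GAT AGC AAC ATC AAT GCG GAG ACT TGA GTA AAA GCC CAT TCA CCA CGC GCC — no ATG→stop ORF.
Frame -3: AGG CGT ACT CCT GTG GGA ATG TAA CCA CGG GTG AAG ATA GCA ACA TCA ATG CGG AGA CTT GAG TAA AAG CCC ATT CAC CAC GCG CCA — ATG at 21, stop TAA at 24 → 6 nt; ATG at 51, stop TAA at 66 → 18 nt.
Longest: frame -3, positions 51–68, 18 nt = 6 codons = 5 aa. → 18 nucleotides.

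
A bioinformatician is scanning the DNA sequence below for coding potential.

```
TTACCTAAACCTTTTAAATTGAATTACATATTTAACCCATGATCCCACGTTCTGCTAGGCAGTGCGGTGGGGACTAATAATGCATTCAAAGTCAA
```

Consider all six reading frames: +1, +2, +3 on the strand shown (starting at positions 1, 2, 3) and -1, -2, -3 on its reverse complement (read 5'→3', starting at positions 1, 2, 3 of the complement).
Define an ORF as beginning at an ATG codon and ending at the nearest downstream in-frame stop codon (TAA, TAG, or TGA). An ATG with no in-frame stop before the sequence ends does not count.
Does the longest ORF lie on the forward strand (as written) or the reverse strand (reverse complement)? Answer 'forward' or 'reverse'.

Reverse complement (5'→3'): TTGACTTTGAATGCATTATTAGTCCCCACCGCACTGCCTAGCAGAACGTGGGATCATGGGTTAAATATGTAATTCAATTTAAAAGGTTTAGGTAA
Frame +1: TTA CCT AAA CCT TTT AAA TTG AAT TAC ATA TTT AAC CCA TGA TCC CAC GTT CTG CTA GGC AGT GCG GTG GGG ACT AAT AAT GCA TTC AAA GTC — no ATG→stop ORF.
Frame +2: TAC CTA AAC CTT TTA AAT TGA ATT ACA TAT TTA ACC CAT GAT CCC ACG TTC TGC TAG GCA GTG CGG TGG GGA CTA ATA ATG CAT TCA AAG TCA — no ATG→stop ORF.
Frame +3: ACC TAA ACC TTT TAA ATT GAA TTA CAT ATT TAA CCC ATG ATC CCA CGT TCT GCT AGG CAG TGC GGT GGG GAC TAA TAA TGC ATT CAA AGT CAA — ATG at 39, stop TAA at 75 → 39 nt.
Frame -1: TTG ACT TTG AAT GCA TTA TTA GTC CCC ACC GCA CTG CCT AGC AGA ACG TGG GAT CAT GGG TTA AAT ATG TAA TTC AAT TTA AAA GGT TTA GGT — ATG at 67, stop TAA at 70 → 6 nt.
Frame -2: TGA CTT TGA ATG CAT TAT TAG TCC CCA CCG CAC TGC CTA GCA GAA CGT GGG ATC ATG GGT TAA ATA TGT AAT TCA ATT TAA AAG GTT TAG GTA — ATG at 11, stop TAG at 20 → 12 nt; ATG at 56, stop TAA at 62 → 9 nt.
Frame -3: GAC TTT GAA TGC ATT ATT AGT CCC CAC CGC ACT GCC TAG CAG AAC GTG GGA TCA TGG GTT AAA TAT GTA ATT CAA TTT AAA AGG TTT AGG TAA — no ATG→stop ORF.
Forward-strand max 39 nt; reverse-strand max 12 nt. The forward strand has the longer ORF.

forward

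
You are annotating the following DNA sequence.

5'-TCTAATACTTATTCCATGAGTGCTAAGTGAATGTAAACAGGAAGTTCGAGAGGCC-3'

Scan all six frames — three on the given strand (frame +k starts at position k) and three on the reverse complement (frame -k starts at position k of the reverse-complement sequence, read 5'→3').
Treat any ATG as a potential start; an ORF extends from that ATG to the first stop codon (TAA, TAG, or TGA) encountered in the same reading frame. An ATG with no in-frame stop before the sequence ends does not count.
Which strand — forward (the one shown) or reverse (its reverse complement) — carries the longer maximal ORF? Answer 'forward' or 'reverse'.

forward

Reverse complement (5'→3'): GGCCTCTCGAACTTCCTGTTTACATTCACTTAGCACTCATGGAATAAGTATTAGA
Frame +1: TCT AAT ACT TAT TCC ATG AGT GCT AAG TGA ATG TAA ACA GGA AGT TCG AGA GGC — ATG at 16, stop TGA at 28 → 15 nt; ATG at 31, stop TAA at 34 → 6 nt.
Frame +2: CTA ATA CTT ATT CCA TGA GTG CTA AGT GAA TGT AAA CAG GAA GTT CGA GAG GCC — no ATG→stop ORF.
Frame +3: TAA TAC TTA TTC CAT GAG TGC TAA GTG AAT GTA AAC AGG AAG TTC GAG AGG — no ATG→stop ORF.
Frame -1: GGC CTC TCG AAC TTC CTG TTT ACA TTC ACT TAG CAC TCA TGG AAT AAG TAT TAG — no ATG→stop ORF.
Frame -2: GCC TCT CGA ACT TCC TGT TTA CAT TCA CTT AGC ACT CAT GGA ATA AGT ATT AGA — no ATG→stop ORF.
Frame -3: CCT CTC GAA CTT CCT GTT TAC ATT CAC TTA GCA CTC ATG GAA TAA GTA TTA — ATG at 39, stop TAA at 45 → 9 nt.
Forward-strand max 15 nt; reverse-strand max 9 nt. The forward strand has the longer ORF.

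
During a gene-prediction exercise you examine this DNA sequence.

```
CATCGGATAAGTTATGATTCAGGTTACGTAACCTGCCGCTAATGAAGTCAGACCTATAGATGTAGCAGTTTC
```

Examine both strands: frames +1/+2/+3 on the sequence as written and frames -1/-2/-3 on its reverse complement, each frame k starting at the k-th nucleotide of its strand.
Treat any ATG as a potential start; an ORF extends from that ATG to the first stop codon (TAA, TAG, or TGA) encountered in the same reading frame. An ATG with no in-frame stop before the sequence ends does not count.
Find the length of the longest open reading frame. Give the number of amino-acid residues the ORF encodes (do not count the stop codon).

5

Reverse complement (5'→3'): GAAACTGCTACATCTATAGGTCTGACTTCATTAGCGGCAGGTTACGTAACCTGAATCATAACTTATCCGATG
Frame +1: CAT CGG ATA AGT TAT GAT TCA GGT TAC GTA ACC TGC CGC TAA TGA AGT CAG ACC TAT AGA TGT AGC AGT TTC — no ATG→stop ORF.
Frame +2: ATC GGA TAA GTT ATG ATT CAG GTT ACG TAA CCT GCC GCT AAT GAA GTC AGA CCT ATA GAT GTA GCA GTT — ATG at 14, stop TAA at 29 → 18 nt.
Frame +3: TCG GAT AAG TTA TGA TTC AGG TTA CGT AAC CTG CCG CTA ATG AAG TCA GAC CTA TAG ATG TAG CAG TTT — ATG at 42, stop TAG at 57 → 18 nt; ATG at 60, stop TAG at 63 → 6 nt.
Frame -1: GAA ACT GCT ACA TCT ATA GGT CTG ACT TCA TTA GCG GCA GGT TAC GTA ACC TGA ATC ATA ACT TAT CCG ATG — no ATG→stop ORF.
Frame -2: AAA CTG CTA CAT CTA TAG GTC TGA CTT CAT TAG CGG CAG GTT ACG TAA CCT GAA TCA TAA CTT ATC CGA — no ATG→stop ORF.
Frame -3: AAC TGC TAC ATC TAT AGG TCT GAC TTC ATT AGC GGC AGG TTA CGT AAC CTG AAT CAT AAC TTA TCC GAT — no ATG→stop ORF.
Longest: frame +2, positions 14–31, 18 nt = 6 codons = 5 aa. → 5 amino acids.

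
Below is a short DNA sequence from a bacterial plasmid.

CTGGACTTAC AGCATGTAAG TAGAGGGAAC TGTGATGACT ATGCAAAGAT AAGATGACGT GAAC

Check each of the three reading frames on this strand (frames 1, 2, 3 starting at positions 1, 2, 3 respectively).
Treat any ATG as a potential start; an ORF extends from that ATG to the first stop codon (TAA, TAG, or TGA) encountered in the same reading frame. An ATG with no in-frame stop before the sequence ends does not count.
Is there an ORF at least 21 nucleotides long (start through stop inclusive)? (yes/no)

Frame 1: CTG GAC TTA CAG CAT GTA AGT AGA GGG AAC TGT GAT GAC TAT GCA AAG ATA AGA TGA CGT GAA — no ATG→stop ORF.
Frame 2: TGG ACT TAC AGC ATG TAA GTA GAG GGA ACT GTG ATG ACT ATG CAA AGA TAA GAT GAC GTG AAC — ATG at 14, stop TAA at 17 → 6 nt; ATG at 35, stop TAA at 50 → 18 nt; ATG at 41, stop TAA at 50 → 12 nt.
Frame 3: GGA CTT ACA GCA TGT AAG TAG AGG GAA CTG TGA TGA CTA TGC AAA GAT AAG ATG ACG TGA — ATG at 54, stop TGA at 60 → 9 nt.
Largest ORF found is 18 nucleotides < 21, so no.

no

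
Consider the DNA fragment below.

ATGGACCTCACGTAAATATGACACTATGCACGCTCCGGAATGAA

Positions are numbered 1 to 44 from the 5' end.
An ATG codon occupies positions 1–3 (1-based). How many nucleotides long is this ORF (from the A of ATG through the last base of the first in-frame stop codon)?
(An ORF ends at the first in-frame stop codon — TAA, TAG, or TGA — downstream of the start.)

15

Codons from position 1: ATG (1–3), GAC (4–6), CTC (7–9), ACG (10–12), TAA (13–15).
TAA is the first in-frame stop; ORF spans 1–15, 15 nucleotides.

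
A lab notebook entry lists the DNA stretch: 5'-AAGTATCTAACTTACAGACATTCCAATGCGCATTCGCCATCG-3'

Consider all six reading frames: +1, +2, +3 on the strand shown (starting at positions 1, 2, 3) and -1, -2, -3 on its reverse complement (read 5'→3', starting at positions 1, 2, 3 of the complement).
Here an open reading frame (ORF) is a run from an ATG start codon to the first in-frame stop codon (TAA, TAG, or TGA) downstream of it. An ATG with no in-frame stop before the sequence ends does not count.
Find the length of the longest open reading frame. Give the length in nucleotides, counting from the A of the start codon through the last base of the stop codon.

Reverse complement (5'→3'): CGATGGCGAATGCGCATTGGAATGTCTGTAAGTTAGATACTT
Frame +1: AAG TAT CTA ACT TAC AGA CAT TCC AAT GCG CAT TCG CCA TCG — no ATG→stop ORF.
Frame +2: AGT ATC TAA CTT ACA GAC ATT CCA ATG CGC ATT CGC CAT — no ATG→stop ORF.
Frame +3: GTA TCT AAC TTA CAG ACA TTC CAA TGC GCA TTC GCC ATC — no ATG→stop ORF.
Frame -1: CGA TGG CGA ATG CGC ATT GGA ATG TCT GTA AGT TAG ATA CTT — ATG at 10, stop TAG at 34 → 27 nt; ATG at 22, stop TAG at 34 → 15 nt.
Frame -2: GAT GGC GAA TGC GCA TTG GAA TGT CTG TAA GTT AGA TAC — no ATG→stop ORF.
Frame -3: ATG GCG AAT GCG CAT TGG AAT GTC TGT AAG TTA GAT ACT — no ATG→stop ORF.
Longest: frame -1, positions 10–36, 27 nt = 9 codons = 8 aa. → 27 nucleotides.

27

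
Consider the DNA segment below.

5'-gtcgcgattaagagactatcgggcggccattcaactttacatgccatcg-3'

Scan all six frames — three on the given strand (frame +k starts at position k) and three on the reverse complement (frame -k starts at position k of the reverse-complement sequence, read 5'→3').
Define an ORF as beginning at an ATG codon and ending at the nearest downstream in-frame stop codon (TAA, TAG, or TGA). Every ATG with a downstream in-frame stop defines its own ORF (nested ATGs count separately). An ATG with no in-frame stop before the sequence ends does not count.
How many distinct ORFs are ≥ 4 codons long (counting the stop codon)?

1

Reverse complement (5'→3'): CGATGGCATGTAAAGTTGAATGGCCGCCCGATAGTCTCTTAATCGCGAC
Frame +1: GTC GCG ATT AAG AGA CTA TCG GGC GGC CAT TCA ACT TTA CAT GCC ATC — no ATG→stop ORF.
Frame +2: TCG CGA TTA AGA GAC TAT CGG GCG GCC ATT CAA CTT TAC ATG CCA TCG — no ATG→stop ORF.
Frame +3: CGC GAT TAA GAG ACT ATC GGG CGG CCA TTC AAC TTT ACA TGC CAT — no ATG→stop ORF.
Frame -1: CGA TGG CAT GTA AAG TTG AAT GGC CGC CCG ATA GTC TCT TAA TCG CGA — no ATG→stop ORF.
Frame -2: GAT GGC ATG TAA AGT TGA ATG GCC GCC CGA TAG TCT CTT AAT CGC GAC — ATG at 8, stop TAA at 11 → 6 nt; ATG at 20, stop TAG at 32 → 15 nt.
Frame -3: ATG GCA TGT AAA GTT GAA TGG CCG CCC GAT AGT CTC TTA ATC GCG — no ATG→stop ORF.
ORFs ≥ 4 codons: frame -2 20–34 (5 codons). Count = 1.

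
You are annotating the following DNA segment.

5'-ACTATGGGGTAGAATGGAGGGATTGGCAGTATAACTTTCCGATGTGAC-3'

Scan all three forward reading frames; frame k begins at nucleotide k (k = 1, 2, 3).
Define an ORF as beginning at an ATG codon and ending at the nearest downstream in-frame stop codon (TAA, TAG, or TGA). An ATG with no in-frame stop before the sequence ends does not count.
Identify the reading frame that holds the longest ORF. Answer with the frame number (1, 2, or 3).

Frame 1: ACT ATG GGG TAG AAT GGA GGG ATT GGC AGT ATA ACT TTC CGA TGT GAC — ATG at 4, stop TAG at 10 → 9 nt.
Frame 2: CTA TGG GGT AGA ATG GAG GGA TTG GCA GTA TAA CTT TCC GAT GTG — ATG at 14, stop TAA at 32 → 21 nt.
Frame 3: TAT GGG GTA GAA TGG AGG GAT TGG CAG TAT AAC TTT CCG ATG TGA — ATG at 42, stop TGA at 45 → 6 nt.
Longest ORF is 21 nt in frame 2 (positions 14–34).

2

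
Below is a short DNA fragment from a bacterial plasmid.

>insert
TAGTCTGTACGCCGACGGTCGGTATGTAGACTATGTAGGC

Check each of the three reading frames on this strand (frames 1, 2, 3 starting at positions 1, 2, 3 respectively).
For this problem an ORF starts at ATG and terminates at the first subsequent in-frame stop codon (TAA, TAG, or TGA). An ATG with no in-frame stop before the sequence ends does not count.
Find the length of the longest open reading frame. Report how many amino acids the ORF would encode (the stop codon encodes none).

Frame 1: TAG TCT GTA CGC CGA CGG TCG GTA TGT AGA CTA TGT AGG — no ATG→stop ORF.
Frame 2: AGT CTG TAC GCC GAC GGT CGG TAT GTA GAC TAT GTA GGC — no ATG→stop ORF.
Frame 3: GTC TGT ACG CCG ACG GTC GGT ATG TAG ACT ATG TAG — ATG at 24, stop TAG at 27 → 6 nt; ATG at 33, stop TAG at 36 → 6 nt.
Longest: frame 3, positions 24–29, 6 nt = 2 codons = 1 aa. → 1 amino acids.

1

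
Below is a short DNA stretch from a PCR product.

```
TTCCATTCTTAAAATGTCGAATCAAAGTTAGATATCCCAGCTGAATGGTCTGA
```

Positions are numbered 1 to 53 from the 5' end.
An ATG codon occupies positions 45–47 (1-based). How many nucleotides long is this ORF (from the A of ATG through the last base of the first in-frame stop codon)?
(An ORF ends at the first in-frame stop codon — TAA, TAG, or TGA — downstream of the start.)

9

Codons from position 45: ATG (45–47), GTC (48–50), TGA (51–53).
TGA is the first in-frame stop; ORF spans 45–53, 9 nucleotides.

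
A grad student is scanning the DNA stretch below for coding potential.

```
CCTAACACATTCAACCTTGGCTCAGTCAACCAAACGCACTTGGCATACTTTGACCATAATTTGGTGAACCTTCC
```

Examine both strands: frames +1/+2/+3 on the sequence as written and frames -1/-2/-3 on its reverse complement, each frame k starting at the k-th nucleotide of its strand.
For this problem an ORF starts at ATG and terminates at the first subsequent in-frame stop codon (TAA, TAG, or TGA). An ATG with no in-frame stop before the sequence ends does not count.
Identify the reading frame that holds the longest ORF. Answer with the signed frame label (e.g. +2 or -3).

-3

Reverse complement (5'→3'): GGAAGGTTCACCAAATTATGGTCAAAGTATGCCAAGTGCGTTTGGTTGACTGAGCCAAGGTTGAATGTGTTAGG
Frame +1: CCT AAC ACA TTC AAC CTT GGC TCA GTC AAC CAA ACG CAC TTG GCA TAC TTT GAC CAT AAT TTG GTG AAC CTT — no ATG→stop ORF.
Frame +2: CTA ACA CAT TCA ACC TTG GCT CAG TCA ACC AAA CGC ACT TGG CAT ACT TTG ACC ATA ATT TGG TGA ACC TTC — no ATG→stop ORF.
Frame +3: TAA CAC ATT CAA CCT TGG CTC AGT CAA CCA AAC GCA CTT GGC ATA CTT TGA CCA TAA TTT GGT GAA CCT TCC — no ATG→stop ORF.
Frame -1: GGA AGG TTC ACC AAA TTA TGG TCA AAG TAT GCC AAG TGC GTT TGG TTG ACT GAG CCA AGG TTG AAT GTG TTA — no ATG→stop ORF.
Frame -2: GAA GGT TCA CCA AAT TAT GGT CAA AGT ATG CCA AGT GCG TTT GGT TGA CTG AGC CAA GGT TGA ATG TGT TAG — ATG at 29, stop TGA at 47 → 21 nt; ATG at 65, stop TAG at 71 → 9 nt.
Frame -3: AAG GTT CAC CAA ATT ATG GTC AAA GTA TGC CAA GTG CGT TTG GTT GAC TGA GCC AAG GTT GAA TGT GTT AGG — ATG at 18, stop TGA at 51 → 36 nt.
Longest ORF is 36 nt in frame -3 (positions 18–53).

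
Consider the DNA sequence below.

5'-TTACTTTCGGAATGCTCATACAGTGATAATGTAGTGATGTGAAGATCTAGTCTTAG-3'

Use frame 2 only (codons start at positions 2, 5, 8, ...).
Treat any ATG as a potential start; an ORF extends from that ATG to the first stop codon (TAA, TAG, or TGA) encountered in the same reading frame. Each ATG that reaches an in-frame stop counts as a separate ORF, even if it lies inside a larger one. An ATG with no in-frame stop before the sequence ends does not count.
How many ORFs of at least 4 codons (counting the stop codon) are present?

Frame 2: TAC TTT CGG AAT GCT CAT ACA GTG ATA ATG TAG TGA TGT GAA GAT CTA GTC TTA — ATG at 29, stop TAG at 32 → 6 nt.
No ORF reaches 4 codons. Count = 0.

0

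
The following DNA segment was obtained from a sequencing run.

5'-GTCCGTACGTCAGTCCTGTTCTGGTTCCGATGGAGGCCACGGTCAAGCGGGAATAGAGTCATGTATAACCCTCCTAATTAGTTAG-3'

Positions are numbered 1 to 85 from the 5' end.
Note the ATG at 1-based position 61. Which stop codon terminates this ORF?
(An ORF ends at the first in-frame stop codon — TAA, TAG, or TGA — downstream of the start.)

Codons from position 61: ATG (61–63), TAT (64–66), AAC (67–69), CCT (70–72), CCT (73–75), AAT (76–78), TAG (79–81).
The first in-frame stop codon is TAG.

TAG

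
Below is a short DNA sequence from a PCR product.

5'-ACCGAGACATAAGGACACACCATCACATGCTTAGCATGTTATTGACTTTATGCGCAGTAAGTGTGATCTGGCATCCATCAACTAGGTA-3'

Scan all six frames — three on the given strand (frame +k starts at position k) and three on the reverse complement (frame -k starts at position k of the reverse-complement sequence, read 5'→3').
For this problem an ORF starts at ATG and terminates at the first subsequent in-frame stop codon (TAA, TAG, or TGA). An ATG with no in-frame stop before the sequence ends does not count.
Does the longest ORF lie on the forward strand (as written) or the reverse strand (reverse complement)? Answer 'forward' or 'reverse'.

Reverse complement (5'→3'): TACCTAGTTGATGGATGCCAGATCACACTTACTGCGCATAAAGTCAATAACATGCTAAGCATGTGATGGTGTGTCCTTATGTCTCGGT
Frame +1: ACC GAG ACA TAA GGA CAC ACC ATC ACA TGC TTA GCA TGT TAT TGA CTT TAT GCG CAG TAA GTG TGA TCT GGC ATC CAT CAA CTA GGT — no ATG→stop ORF.
Frame +2: CCG AGA CAT AAG GAC ACA CCA TCA CAT GCT TAG CAT GTT ATT GAC TTT ATG CGC AGT AAG TGT GAT CTG GCA TCC ATC AAC TAG GTA — ATG at 50, stop TAG at 83 → 36 nt.
Frame +3: CGA GAC ATA AGG ACA CAC CAT CAC ATG CTT AGC ATG TTA TTG ACT TTA TGC GCA GTA AGT GTG ATC TGG CAT CCA TCA ACT AGG — no ATG→stop ORF.
Frame -1: TAC CTA GTT GAT GGA TGC CAG ATC ACA CTT ACT GCG CAT AAA GTC AAT AAC ATG CTA AGC ATG TGA TGG TGT GTC CTT ATG TCT CGG — ATG at 52, stop TGA at 64 → 15 nt; ATG at 61, stop TGA at 64 → 6 nt.
Frame -2: ACC TAG TTG ATG GAT GCC AGA TCA CAC TTA CTG CGC ATA AAG TCA ATA ACA TGC TAA GCA TGT GAT GGT GTG TCC TTA TGT CTC GGT — ATG at 11, stop TAA at 56 → 48 nt.
Frame -3: CCT AGT TGA TGG ATG CCA GAT CAC ACT TAC TGC GCA TAA AGT CAA TAA CAT GCT AAG CAT GTG ATG GTG TGT CCT TAT GTC TCG — ATG at 15, stop TAA at 39 → 27 nt.
Forward-strand max 36 nt; reverse-strand max 48 nt. The reverse strand has the longer ORF.

reverse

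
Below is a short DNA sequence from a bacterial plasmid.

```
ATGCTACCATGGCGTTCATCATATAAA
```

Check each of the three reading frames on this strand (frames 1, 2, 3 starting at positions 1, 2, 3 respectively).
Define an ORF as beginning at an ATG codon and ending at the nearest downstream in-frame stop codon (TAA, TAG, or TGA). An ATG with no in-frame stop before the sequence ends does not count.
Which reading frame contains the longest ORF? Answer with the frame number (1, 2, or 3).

Frame 1: ATG CTA CCA TGG CGT TCA TCA TAT AAA — no ATG→stop ORF.
Frame 2: TGC TAC CAT GGC GTT CAT CAT ATA — no ATG→stop ORF.
Frame 3: GCT ACC ATG GCG TTC ATC ATA TAA — ATG at 9, stop TAA at 24 → 18 nt.
Longest ORF is 18 nt in frame 3 (positions 9–26).

3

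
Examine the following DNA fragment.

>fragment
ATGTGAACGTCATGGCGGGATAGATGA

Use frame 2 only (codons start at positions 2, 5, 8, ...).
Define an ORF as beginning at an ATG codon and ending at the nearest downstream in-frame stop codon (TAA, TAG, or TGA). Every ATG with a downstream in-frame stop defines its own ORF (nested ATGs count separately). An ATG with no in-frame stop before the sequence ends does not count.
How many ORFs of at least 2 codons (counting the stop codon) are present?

Frame 2: TGT GAA CGT CAT GGC GGG ATA GAT — no ATG→stop ORF.
No ORF reaches 2 codons. Count = 0.

0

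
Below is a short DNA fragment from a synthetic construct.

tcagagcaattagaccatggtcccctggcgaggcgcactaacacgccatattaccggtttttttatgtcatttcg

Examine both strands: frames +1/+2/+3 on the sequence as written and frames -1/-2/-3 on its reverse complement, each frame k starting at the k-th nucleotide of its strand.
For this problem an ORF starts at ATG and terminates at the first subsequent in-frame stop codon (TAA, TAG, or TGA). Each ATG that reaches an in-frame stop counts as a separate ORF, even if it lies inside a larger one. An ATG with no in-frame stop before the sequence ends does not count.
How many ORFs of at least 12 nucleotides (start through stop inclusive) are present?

1

Reverse complement (5'→3'): CGAAATGACATAAAAAAACCGGTAATATGGCGTGTTAGTGCGCCTCGCCAGGGGACCATGGTCTAATTGCTCTGA
Frame +1: TCA GAG CAA TTA GAC CAT GGT CCC CTG GCG AGG CGC ACT AAC ACG CCA TAT TAC CGG TTT TTT TAT GTC ATT TCG — no ATG→stop ORF.
Frame +2: CAG AGC AAT TAG ACC ATG GTC CCC TGG CGA GGC GCA CTA ACA CGC CAT ATT ACC GGT TTT TTT ATG TCA TTT — no ATG→stop ORF.
Frame +3: AGA GCA ATT AGA CCA TGG TCC CCT GGC GAG GCG CAC TAA CAC GCC ATA TTA CCG GTT TTT TTA TGT CAT TTC — no ATG→stop ORF.
Frame -1: CGA AAT GAC ATA AAA AAA CCG GTA ATA TGG CGT GTT AGT GCG CCT CGC CAG GGG ACC ATG GTC TAA TTG CTC TGA — ATG at 58, stop TAA at 64 → 9 nt.
Frame -2: GAA ATG ACA TAA AAA AAC CGG TAA TAT GGC GTG TTA GTG CGC CTC GCC AGG GGA CCA TGG TCT AAT TGC TCT — ATG at 5, stop TAA at 11 → 9 nt.
Frame -3: AAA TGA CAT AAA AAA ACC GGT AAT ATG GCG TGT TAG TGC GCC TCG CCA GGG GAC CAT GGT CTA ATT GCT CTG — ATG at 27, stop TAG at 36 → 12 nt.
ORFs ≥ 12 nucleotides: frame -3 27–38 (12 nucleotides). Count = 1.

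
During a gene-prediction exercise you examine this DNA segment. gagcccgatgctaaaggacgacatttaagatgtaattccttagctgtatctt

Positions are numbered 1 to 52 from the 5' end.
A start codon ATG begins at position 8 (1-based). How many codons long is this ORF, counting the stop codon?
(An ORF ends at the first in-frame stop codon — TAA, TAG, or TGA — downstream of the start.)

7

Codons from position 8: ATG (8–10), CTA (11–13), AAG (14–16), GAC (17–19), GAC (20–22), ATT (23–25), TAA (26–28).
TAA is the first in-frame stop; that's 7 codons including the stop.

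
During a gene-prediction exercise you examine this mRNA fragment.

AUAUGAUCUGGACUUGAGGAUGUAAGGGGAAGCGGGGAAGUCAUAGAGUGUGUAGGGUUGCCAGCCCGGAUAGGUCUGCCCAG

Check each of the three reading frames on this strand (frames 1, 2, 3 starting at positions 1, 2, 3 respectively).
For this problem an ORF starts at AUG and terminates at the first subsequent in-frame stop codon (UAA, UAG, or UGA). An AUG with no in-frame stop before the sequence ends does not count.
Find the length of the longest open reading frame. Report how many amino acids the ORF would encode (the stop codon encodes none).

Frame 1: AUA UGA UCU GGA CUU GAG GAU GUA AGG GGA AGC GGG GAA GUC AUA GAG UGU GUA GGG UUG CCA GCC CGG AUA GGU CUG CCC — no AUG→stop ORF.
Frame 2: UAU GAU CUG GAC UUG AGG AUG UAA GGG GAA GCG GGG AAG UCA UAG AGU GUG UAG GGU UGC CAG CCC GGA UAG GUC UGC CCA — AUG at 20, stop UAA at 23 → 6 nt.
Frame 3: AUG AUC UGG ACU UGA GGA UGU AAG GGG AAG CGG GGA AGU CAU AGA GUG UGU AGG GUU GCC AGC CCG GAU AGG UCU GCC CAG — AUG at 3, stop UGA at 15 → 15 nt.
Longest: frame 3, positions 3–17, 15 nt = 5 codons = 4 aa. → 4 amino acids.

4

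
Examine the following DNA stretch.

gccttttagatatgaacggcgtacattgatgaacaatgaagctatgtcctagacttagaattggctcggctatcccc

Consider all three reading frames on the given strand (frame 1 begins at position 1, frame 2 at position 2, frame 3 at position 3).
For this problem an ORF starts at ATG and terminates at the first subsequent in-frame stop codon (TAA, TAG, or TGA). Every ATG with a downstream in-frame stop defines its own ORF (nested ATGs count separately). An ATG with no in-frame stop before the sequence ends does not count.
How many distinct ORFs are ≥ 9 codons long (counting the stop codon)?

0

Frame 1: GCC TTT TAG ATA TGA ACG GCG TAC ATT GAT GAA CAA TGA AGC TAT GTC CTA GAC TTA GAA TTG GCT CGG CTA TCC — no ATG→stop ORF.
Frame 2: CCT TTT AGA TAT GAA CGG CGT ACA TTG ATG AAC AAT GAA GCT ATG TCC TAG ACT TAG AAT TGG CTC GGC TAT CCC — ATG at 29, stop TAG at 50 → 24 nt; ATG at 44, stop TAG at 50 → 9 nt.
Frame 3: CTT TTA GAT ATG AAC GGC GTA CAT TGA TGA ACA ATG AAG CTA TGT CCT AGA CTT AGA ATT GGC TCG GCT ATC CCC — ATG at 12, stop TGA at 27 → 18 nt.
No ORF reaches 9 codons. Count = 0.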